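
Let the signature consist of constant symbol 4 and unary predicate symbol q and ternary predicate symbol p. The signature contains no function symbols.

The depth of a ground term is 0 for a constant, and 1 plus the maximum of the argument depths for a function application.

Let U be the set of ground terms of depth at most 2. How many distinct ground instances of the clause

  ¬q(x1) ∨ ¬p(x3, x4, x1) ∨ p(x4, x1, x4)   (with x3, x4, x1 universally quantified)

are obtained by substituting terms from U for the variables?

1

Ground terms of depth ≤ 2:
  With no function symbols every ground term is a constant, so there is exactly 1 ground term at every depth bound.
  N_0 = 1
  N_1 = 1
  N_2 = 1
  Explicitly: 4.
So there is exactly 1 ground term available for substitution.
The body mentions every one of the 3 quantified variables; since ground terms form a free algebra, no two substitutions collapse to the same formula.
Number of ground instances = 1^3 = 1.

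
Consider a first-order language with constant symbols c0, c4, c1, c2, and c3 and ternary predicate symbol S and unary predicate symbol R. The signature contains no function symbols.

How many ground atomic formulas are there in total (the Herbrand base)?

With no function symbols, the Herbrand universe is just the 5 constants.
Ground atoms per predicate: S: 5^3 = 125, R: 5.
Herbrand base size = 125 + 5 = 130.

130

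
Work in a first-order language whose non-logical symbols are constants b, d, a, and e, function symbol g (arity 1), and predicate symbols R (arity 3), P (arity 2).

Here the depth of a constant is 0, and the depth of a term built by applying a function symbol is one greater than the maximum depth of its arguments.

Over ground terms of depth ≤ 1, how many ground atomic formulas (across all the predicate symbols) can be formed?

576

First count ground terms of depth ≤ 1.
Let N_k count ground terms of depth at most k. Each non-constant term of depth ≤ k is some function symbol applied to depth-≤(k−1) arguments, giving N_k = 4 + N_{k-1}.
N_0 = 4
N_1 = 4 + 4 = 8
So |H| = 8.
For each predicate symbol, the number of ground atoms is |H| raised to its arity; summing:
  R: 8^3 = 512;  P: 8^2 = 64
Total ground atoms: 512 + 64 = 576.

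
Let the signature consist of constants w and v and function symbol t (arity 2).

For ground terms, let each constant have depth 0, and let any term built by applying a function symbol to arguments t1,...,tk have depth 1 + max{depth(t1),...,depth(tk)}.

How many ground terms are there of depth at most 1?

Let N_k count ground terms of depth at most k. Each non-constant term of depth ≤ k is some function symbol applied to depth-≤(k−1) arguments, giving N_k = 2 + N_{k-1}^2.
N_0 = 2
N_1 = 2 + 2^2 = 6

6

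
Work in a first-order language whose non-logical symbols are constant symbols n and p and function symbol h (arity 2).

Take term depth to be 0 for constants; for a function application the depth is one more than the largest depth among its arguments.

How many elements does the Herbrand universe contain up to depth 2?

38

Let N_k = |{terms of depth ≤ k}|. Then N_0 = 2 and N_k = 2 + N_{k-1}^2 for k ≥ 1 (one summand per function symbol, arity giving the exponent).
N_0 = 2
N_1 = 2 + 2^2 = 6
N_2 = 2 + 6^2 = 38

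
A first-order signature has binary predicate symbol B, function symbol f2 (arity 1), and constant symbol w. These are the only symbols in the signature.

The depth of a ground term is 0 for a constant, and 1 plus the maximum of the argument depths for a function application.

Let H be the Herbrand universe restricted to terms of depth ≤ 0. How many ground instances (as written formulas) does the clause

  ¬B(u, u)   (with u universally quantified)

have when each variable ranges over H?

Ground terms of depth ≤ 0:
  Let N_k = |{terms of depth ≤ k}|. Then N_0 = 1 and N_k = 1 + N_{k-1} for k ≥ 1 (one summand per function symbol, arity giving the exponent).
  N_0 = 1
So there is exactly 1 ground term available for substitution.
There is 1 variable to instantiate (u),  occurring in at least one literal, so different choices give different ground instances.
Number of ground instances = 1.

1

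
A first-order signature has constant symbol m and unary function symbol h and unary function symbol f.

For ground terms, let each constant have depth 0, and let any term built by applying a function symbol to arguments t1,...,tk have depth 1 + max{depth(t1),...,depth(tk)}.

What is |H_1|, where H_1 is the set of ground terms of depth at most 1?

Let N_k count ground terms of depth at most k. Each non-constant term of depth ≤ k is some function symbol applied to depth-≤(k−1) arguments, giving N_k = 1 + N_{k-1} + N_{k-1}.
N_0 = 1
N_1 = 1 + 1 + 1 = 3
Explicitly: m, h(m), f(m).

3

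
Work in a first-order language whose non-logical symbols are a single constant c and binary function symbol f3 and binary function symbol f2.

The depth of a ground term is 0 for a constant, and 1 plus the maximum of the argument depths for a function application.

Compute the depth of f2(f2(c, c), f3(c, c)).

2

depth(f2(c, c)) = 1 + max(0, 0) = 1
depth(f3(c, c)) = 1 + max(0, 0) = 1
depth(f2(f2(c, c), f3(c, c))) = 1 + max(1, 1) = 2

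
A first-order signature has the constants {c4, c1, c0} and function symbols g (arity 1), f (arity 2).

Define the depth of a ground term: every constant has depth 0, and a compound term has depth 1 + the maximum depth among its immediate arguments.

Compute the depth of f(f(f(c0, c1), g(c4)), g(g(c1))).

3

depth(f(c0, c1)) = 1 + max(0, 0) = 1
depth(g(c4)) = 1 + depth(c4) = 1 + 0 = 1
depth(f(f(c0, c1), g(c4))) = 1 + max(1, 1) = 2
depth(g(c1)) = 1 + depth(c1) = 1 + 0 = 1
depth(g(g(c1))) = 1 + depth(g(c1)) = 1 + 1 = 2
depth(f(f(f(c0, c1), g(c4)), g(g(c1)))) = 1 + max(2, 2) = 3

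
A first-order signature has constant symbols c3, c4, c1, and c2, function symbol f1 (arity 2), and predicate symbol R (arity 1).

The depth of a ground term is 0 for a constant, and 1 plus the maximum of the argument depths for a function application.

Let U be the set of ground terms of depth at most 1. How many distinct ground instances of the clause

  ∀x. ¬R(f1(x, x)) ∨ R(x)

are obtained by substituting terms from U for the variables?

Ground terms of depth ≤ 1:
  Let N_k = |{terms of depth ≤ k}|. Then N_0 = 4 and N_k = 4 + N_{k-1}^2 for k ≥ 1 (one summand per function symbol, arity giving the exponent).
  N_0 = 4
  N_1 = 4 + 4^2 = 20
So there are 20 ground terms available for substitution.
The variable x ranges independently over the available ground terms, and distinct assignments produce distinct instances.
Number of ground instances = 20.

20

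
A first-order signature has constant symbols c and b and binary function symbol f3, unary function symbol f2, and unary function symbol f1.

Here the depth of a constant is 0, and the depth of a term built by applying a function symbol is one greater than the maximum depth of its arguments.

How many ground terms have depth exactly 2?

112

If N_k denotes the number of depth-≤k ground terms, the 2 constants give N_0 = 2, and each function symbol of arity r contributes N_{k-1}^r new terms at level k: N_k = 2 + N_{k-1}^2 + N_{k-1} + N_{k-1}.
N_0 = 2
N_1 = 2 + 2^2 + 2 + 2 = 10
N_2 = 2 + 10^2 + 10 + 10 = 122
Terms of depth exactly 2: N_2 − N_1 = 122 − 10 = 112.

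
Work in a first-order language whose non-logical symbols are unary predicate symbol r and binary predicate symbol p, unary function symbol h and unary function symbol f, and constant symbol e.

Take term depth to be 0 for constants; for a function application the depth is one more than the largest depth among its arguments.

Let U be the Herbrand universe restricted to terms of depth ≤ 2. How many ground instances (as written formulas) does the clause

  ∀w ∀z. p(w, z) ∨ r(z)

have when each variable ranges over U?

49

Ground terms of depth ≤ 2:
  If N_k denotes the number of depth-≤k ground terms, the 1 constant gives N_0 = 1, and each function symbol of arity r contributes N_{k-1}^r new terms at level k: N_k = 1 + N_{k-1} + N_{k-1}.
  N_0 = 1
  N_1 = 1 + 1 + 1 = 3
  N_2 = 1 + 3 + 3 = 7
  Explicitly: e, h(e), h(h(e)), h(f(e)), f(e), f(h(e)), f(f(e)).
So there are 7 ground terms available for substitution.
Each of w, z ranges independently over the available ground terms, and distinct assignments produce distinct instances.
Number of ground instances = 7^2 = 49.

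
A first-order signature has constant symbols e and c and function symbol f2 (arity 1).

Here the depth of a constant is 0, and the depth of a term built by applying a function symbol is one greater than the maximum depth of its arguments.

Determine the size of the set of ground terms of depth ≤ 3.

8

Count level by level. With function symbols f2/1, the terms of depth ≤ k are the 2 constants together with each function applied to depth-≤(k−1) tuples, so N_k = 2 + N_{k-1}.
N_0 = 2
N_1 = 2 + 2 = 4
N_2 = 2 + 4 = 6
N_3 = 2 + 6 = 8
Explicitly: e, c, f2(e), f2(c), f2(f2(e)), f2(f2(c)), f2(f2(f2(e))), f2(f2(f2(c))).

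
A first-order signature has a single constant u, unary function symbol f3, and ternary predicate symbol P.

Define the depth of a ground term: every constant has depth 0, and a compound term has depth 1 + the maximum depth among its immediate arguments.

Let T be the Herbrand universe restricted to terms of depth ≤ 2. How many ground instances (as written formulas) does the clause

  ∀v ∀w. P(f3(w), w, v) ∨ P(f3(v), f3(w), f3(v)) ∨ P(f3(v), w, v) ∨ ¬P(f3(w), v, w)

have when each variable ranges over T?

9

Ground terms of depth ≤ 2:
  Count level by level. With function symbols f3/1, the terms of depth ≤ k are the 1 constant together with each function applied to depth-≤(k−1) tuples, so N_k = 1 + N_{k-1}.
  N_0 = 1
  N_1 = 1 + 1 = 2
  N_2 = 1 + 2 = 3
So there are 3 ground terms available for substitution.
There are 2 variables to instantiate (v, w), each occurring in at least one literal, so different choices give different ground instances.
Number of ground instances = 3^2 = 9.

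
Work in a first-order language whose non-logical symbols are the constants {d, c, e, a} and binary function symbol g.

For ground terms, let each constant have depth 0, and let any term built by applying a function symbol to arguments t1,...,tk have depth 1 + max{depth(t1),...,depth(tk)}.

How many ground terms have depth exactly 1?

Let N_k count ground terms of depth at most k. Each non-constant term of depth ≤ k is some function symbol applied to depth-≤(k−1) arguments, giving N_k = 4 + N_{k-1}^2.
N_0 = 4
N_1 = 4 + 4^2 = 20
Terms of depth exactly 1: N_1 − N_0 = 20 − 4 = 16.

16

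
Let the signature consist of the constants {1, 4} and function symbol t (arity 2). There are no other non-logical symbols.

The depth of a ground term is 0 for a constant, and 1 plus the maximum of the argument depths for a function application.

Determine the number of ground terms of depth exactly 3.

If N_k denotes the number of depth-≤k ground terms, the 2 constants give N_0 = 2, and each function symbol of arity r contributes N_{k-1}^r new terms at level k: N_k = 2 + N_{k-1}^2.
N_0 = 2
N_1 = 2 + 2^2 = 6
N_2 = 2 + 6^2 = 38
N_3 = 2 + 38^2 = 1446
Terms of depth exactly 3: N_3 − N_2 = 1446 − 38 = 1408.

1408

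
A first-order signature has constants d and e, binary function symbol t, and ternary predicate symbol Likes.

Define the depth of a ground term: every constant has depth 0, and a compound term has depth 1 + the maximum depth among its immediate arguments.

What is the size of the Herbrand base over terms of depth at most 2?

54872

First count ground terms of depth ≤ 2.
Let N_k = |{terms of depth ≤ k}|. Then N_0 = 2 and N_k = 2 + N_{k-1}^2 for k ≥ 1 (one summand per function symbol, arity giving the exponent).
N_0 = 2
N_1 = 2 + 2^2 = 6
N_2 = 2 + 6^2 = 38
So |H| = 38.
A ground atom is a predicate applied to a tuple of terms from H, so the count is the sum over predicates of |H|^arity:
  Likes: 38^3 = 54872
Total ground atoms: 54872.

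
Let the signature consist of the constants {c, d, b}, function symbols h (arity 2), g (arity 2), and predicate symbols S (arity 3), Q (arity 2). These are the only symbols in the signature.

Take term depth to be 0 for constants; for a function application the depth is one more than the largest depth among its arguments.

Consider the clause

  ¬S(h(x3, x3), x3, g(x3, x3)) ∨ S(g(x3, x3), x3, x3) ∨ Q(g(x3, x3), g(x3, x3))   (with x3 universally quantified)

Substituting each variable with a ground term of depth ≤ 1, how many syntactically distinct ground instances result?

21

Ground terms of depth ≤ 1:
  Count level by level. With function symbols h/2, g/2, the terms of depth ≤ k are the 3 constants together with each function applied to depth-≤(k−1) tuples, so N_k = 3 + N_{k-1}^2 + N_{k-1}^2.
  N_0 = 3
  N_1 = 3 + 3^2 + 3^2 = 21
So there are 21 ground terms available for substitution.
The clause has 1 distinct variable (x3), which appears in the body. In the free term algebra distinct substitutions yield syntactically distinct ground instances.
Number of ground instances = 21.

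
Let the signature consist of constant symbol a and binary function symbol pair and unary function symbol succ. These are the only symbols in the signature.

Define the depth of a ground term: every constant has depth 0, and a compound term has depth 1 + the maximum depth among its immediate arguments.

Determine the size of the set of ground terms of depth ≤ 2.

Count level by level. With function symbols pair/2, succ/1, the terms of depth ≤ k are the 1 constant together with each function applied to depth-≤(k−1) tuples, so N_k = 1 + N_{k-1}^2 + N_{k-1}.
N_0 = 1
N_1 = 1 + 1^2 + 1 = 3
N_2 = 1 + 3^2 + 3 = 13

13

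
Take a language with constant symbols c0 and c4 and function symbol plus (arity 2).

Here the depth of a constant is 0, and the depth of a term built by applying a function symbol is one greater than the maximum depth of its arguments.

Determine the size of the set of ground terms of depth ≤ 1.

6

Count level by level. With function symbols plus/2, the terms of depth ≤ k are the 2 constants together with each function applied to depth-≤(k−1) tuples, so N_k = 2 + N_{k-1}^2.
N_0 = 2
N_1 = 2 + 2^2 = 6
Explicitly: c0, c4, plus(c0, c0), plus(c0, c4), plus(c4, c0), plus(c4, c4).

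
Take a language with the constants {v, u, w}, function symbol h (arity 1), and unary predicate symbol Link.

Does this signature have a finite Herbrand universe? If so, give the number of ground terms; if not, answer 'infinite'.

infinite

The signature has at least one function symbol (h, arity 1) and at least one constant (v).
Iterating h gives infinitely many distinct ground terms: v, h(v), h(h(v)), ...
So the Herbrand universe is infinite.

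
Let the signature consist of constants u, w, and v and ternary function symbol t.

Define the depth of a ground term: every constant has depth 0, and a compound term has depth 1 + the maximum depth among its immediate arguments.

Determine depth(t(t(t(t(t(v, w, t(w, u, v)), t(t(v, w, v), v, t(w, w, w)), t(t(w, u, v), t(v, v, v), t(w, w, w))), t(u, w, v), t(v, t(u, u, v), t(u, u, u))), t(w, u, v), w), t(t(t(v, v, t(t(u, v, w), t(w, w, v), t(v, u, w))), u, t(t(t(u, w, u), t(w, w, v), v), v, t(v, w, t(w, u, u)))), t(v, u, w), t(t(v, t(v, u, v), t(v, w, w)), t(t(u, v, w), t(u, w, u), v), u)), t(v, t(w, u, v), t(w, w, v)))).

6

depth(t(w, u, v)) = 1 + max(0, 0, 0) = 1
depth(t(v, w, t(w, u, v))) = 1 + max(0, 0, 1) = 2
depth(t(v, w, v)) = 1 + max(0, 0, 0) = 1
depth(t(w, w, w)) = 1 + max(0, 0, 0) = 1
depth(t(t(v, w, v), v, t(w, w, w))) = 1 + max(1, 0, 1) = 2
depth(t(v, v, v)) = 1 + max(0, 0, 0) = 1
depth(t(t(w, u, v), t(v, v, v), t(w, w, w))) = 1 + max(1, 1, 1) = 2
depth(t(t(v, w, t(w, u, v)), t(t(v, w, v), v, t(w, w, w)), t(t(w, u, v), t(v, v, v), t(w, w, w)))) = 1 + max(2, 2, 2) = 3
depth(t(u, w, v)) = 1 + max(0, 0, 0) = 1
depth(t(u, u, v)) = 1 + max(0, 0, 0) = 1
depth(t(u, u, u)) = 1 + max(0, 0, 0) = 1
depth(t(v, t(u, u, v), t(u, u, u))) = 1 + max(0, 1, 1) = 2
depth(t(t(t(v, w, t(w, u, v)), t(t(v, w, v), v, t(w, w, w)), t(t(w, u, v), t(v, v, v), t(w, w, w))), t(u, w, v), t(v, t(u, u, v), t(u, u, u)))) = 1 + max(3, 1, 2) = 4
depth(t(t(t(t(v, w, t(w, u, v)), t(t(v, w, v), v, t(w, w, w)), t(t(w, u, v), t(v, v, v), t(w, w, w))), t(u, w, v), t(v, t(u, u, v), t(u, u, u))), t(w, u, v), w)) = 1 + max(4, 1, 0) = 5
depth(t(u, v, w)) = 1 + max(0, 0, 0) = 1
depth(t(w, w, v)) = 1 + max(0, 0, 0) = 1
depth(t(v, u, w)) = 1 + max(0, 0, 0) = 1
depth(t(t(u, v, w), t(w, w, v), t(v, u, w))) = 1 + max(1, 1, 1) = 2
depth(t(v, v, t(t(u, v, w), t(w, w, v), t(v, u, w)))) = 1 + max(0, 0, 2) = 3
depth(t(u, w, u)) = 1 + max(0, 0, 0) = 1
depth(t(t(u, w, u), t(w, w, v), v)) = 1 + max(1, 1, 0) = 2
depth(t(w, u, u)) = 1 + max(0, 0, 0) = 1
depth(t(v, w, t(w, u, u))) = 1 + max(0, 0, 1) = 2
depth(t(t(t(u, w, u), t(w, w, v), v), v, t(v, w, t(w, u, u)))) = 1 + max(2, 0, 2) = 3
depth(t(t(v, v, t(t(u, v, w), t(w, w, v), t(v, u, w))), u, t(t(t(u, w, u), t(w, w, v), v), v, t(v, w, t(w, u, u))))) = 1 + max(3, 0, 3) = 4
depth(t(v, u, v)) = 1 + max(0, 0, 0) = 1
depth(t(v, w, w)) = 1 + max(0, 0, 0) = 1
depth(t(v, t(v, u, v), t(v, w, w))) = 1 + max(0, 1, 1) = 2
depth(t(t(u, v, w), t(u, w, u), v)) = 1 + max(1, 1, 0) = 2
depth(t(t(v, t(v, u, v), t(v, w, w)), t(t(u, v, w), t(u, w, u), v), u)) = 1 + max(2, 2, 0) = 3
depth(t(t(t(v, v, t(t(u, v, w), t(w, w, v), t(v, u, w))), u, t(t(t(u, w, u), t(w, w, v), v), v, t(v, w, t(w, u, u)))), t(v, u, w), t(t(v, t(v, u, v), t(v, w, w)), t(t(u, v, w), t(u, w, u), v), u))) = 1 + max(4, 1, 3) = 5
depth(t(v, t(w, u, v), t(w, w, v))) = 1 + max(0, 1, 1) = 2
depth(t(t(t(t(t(v, w, t(w, u, v)), t(t(v, w, v), v, t(w, w, w)), t(t(w, u, v), t(v, v, v), t(w, w, w))), t(u, w, v), t(v, t(u, u, v), t(u, u, u))), t(w, u, v), w), t(t(t(v, v, t(t(u, v, w), t(w, w, v), t(v, u, w))), u, t(t(t(u, w, u), t(w, w, v), v), v, t(v, w, t(w, u, u)))), t(v, u, w), t(t(v, t(v, u, v), t(v, w, w)), t(t(u, v, w), t(u, w, u), v), u)), t(v, t(w, u, v), t(w, w, v)))) = 1 + max(5, 5, 2) = 6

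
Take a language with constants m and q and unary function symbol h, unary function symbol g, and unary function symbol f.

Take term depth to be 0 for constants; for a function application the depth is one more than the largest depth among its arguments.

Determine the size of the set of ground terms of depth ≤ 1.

Write N_k for the number of ground terms of depth ≤ k. A term of depth ≤ k is either a constant or a function symbol applied to arguments of depth ≤ k−1, so N_k = 2 + N_{k-1} + N_{k-1} + N_{k-1}.
N_0 = 2
N_1 = 2 + 2 + 2 + 2 = 8

8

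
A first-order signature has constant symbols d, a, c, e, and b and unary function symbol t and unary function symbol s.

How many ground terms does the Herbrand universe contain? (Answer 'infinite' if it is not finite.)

infinite

The signature has at least one function symbol (t, arity 1) and at least one constant (d).
Iterating t gives infinitely many distinct ground terms: d, t(d), t(t(d)), ...
So the Herbrand universe is infinite.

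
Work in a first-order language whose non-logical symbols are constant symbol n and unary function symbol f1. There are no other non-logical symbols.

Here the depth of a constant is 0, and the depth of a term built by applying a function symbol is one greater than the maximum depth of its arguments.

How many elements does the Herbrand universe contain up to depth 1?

Let N_k count ground terms of depth at most k. Each non-constant term of depth ≤ k is some function symbol applied to depth-≤(k−1) arguments, giving N_k = 1 + N_{k-1}.
N_0 = 1
N_1 = 1 + 1 = 2

2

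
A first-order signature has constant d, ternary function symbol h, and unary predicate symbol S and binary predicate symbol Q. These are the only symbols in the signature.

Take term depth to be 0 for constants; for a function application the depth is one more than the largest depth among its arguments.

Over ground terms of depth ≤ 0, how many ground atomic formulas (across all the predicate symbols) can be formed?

First count ground terms of depth ≤ 0.
Let N_k = |{terms of depth ≤ k}|. Then N_0 = 1 and N_k = 1 + N_{k-1}^3 for k ≥ 1 (one summand per function symbol, arity giving the exponent).
N_0 = 1
Explicitly: d.
So |H| = 1.
For each predicate symbol, the number of ground atoms is |H| raised to its arity; summing:
  S: 1;  Q: 1^2 = 1
Total ground atoms: 1 + 1 = 2.

2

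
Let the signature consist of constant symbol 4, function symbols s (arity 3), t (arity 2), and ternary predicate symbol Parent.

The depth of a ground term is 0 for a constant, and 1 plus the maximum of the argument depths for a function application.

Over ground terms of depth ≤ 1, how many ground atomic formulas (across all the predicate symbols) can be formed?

First count ground terms of depth ≤ 1.
If N_k denotes the number of depth-≤k ground terms, the 1 constant gives N_0 = 1, and each function symbol of arity r contributes N_{k-1}^r new terms at level k: N_k = 1 + N_{k-1}^3 + N_{k-1}^2.
N_0 = 1
N_1 = 1 + 1^3 + 1^2 = 3
Explicitly: 4, s(4, 4, 4), t(4, 4).
So |H| = 3.
A ground atom is a predicate applied to a tuple of terms from H, so the count is the sum over predicates of |H|^arity:
  Parent: 3^3 = 27
Total ground atoms: 27.

27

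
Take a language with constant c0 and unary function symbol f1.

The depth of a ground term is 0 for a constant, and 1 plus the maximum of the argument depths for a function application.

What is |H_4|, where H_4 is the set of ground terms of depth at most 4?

5

If N_k denotes the number of depth-≤k ground terms, the 1 constant gives N_0 = 1, and each function symbol of arity r contributes N_{k-1}^r new terms at level k: N_k = 1 + N_{k-1}.
N_0 = 1
N_1 = 1 + 1 = 2
N_2 = 1 + 2 = 3
N_3 = 1 + 3 = 4
N_4 = 1 + 4 = 5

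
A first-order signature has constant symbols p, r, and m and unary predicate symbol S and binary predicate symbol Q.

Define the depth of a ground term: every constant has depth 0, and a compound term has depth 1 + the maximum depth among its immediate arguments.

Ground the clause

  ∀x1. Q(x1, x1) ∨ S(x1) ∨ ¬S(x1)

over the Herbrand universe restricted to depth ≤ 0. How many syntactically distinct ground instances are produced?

3

Ground terms of depth ≤ 0:
  With no function symbols every ground term is a constant, so there are exactly 3 ground terms at every depth bound.
  N_0 = 3
  Explicitly: p, r, m.
So there are 3 ground terms available for substitution.
The variable x1 ranges independently over the available ground terms, and distinct assignments produce distinct instances.
Number of ground instances = 3.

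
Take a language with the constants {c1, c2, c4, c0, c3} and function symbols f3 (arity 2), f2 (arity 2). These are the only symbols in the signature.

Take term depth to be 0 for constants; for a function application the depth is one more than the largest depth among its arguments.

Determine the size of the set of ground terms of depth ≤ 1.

If N_k denotes the number of depth-≤k ground terms, the 5 constants give N_0 = 5, and each function symbol of arity r contributes N_{k-1}^r new terms at level k: N_k = 5 + N_{k-1}^2 + N_{k-1}^2.
N_0 = 5
N_1 = 5 + 5^2 + 5^2 = 55

55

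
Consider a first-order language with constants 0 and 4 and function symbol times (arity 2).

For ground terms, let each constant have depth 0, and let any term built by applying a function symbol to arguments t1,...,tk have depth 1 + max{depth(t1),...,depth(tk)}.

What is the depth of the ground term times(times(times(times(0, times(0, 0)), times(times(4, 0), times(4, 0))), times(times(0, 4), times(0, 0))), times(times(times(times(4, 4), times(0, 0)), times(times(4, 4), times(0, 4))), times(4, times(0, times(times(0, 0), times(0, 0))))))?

6

depth(times(0, 0)) = 1 + max(0, 0) = 1
depth(times(0, times(0, 0))) = 1 + max(0, 1) = 2
depth(times(4, 0)) = 1 + max(0, 0) = 1
depth(times(times(4, 0), times(4, 0))) = 1 + max(1, 1) = 2
depth(times(times(0, times(0, 0)), times(times(4, 0), times(4, 0)))) = 1 + max(2, 2) = 3
depth(times(0, 4)) = 1 + max(0, 0) = 1
depth(times(times(0, 4), times(0, 0))) = 1 + max(1, 1) = 2
depth(times(times(times(0, times(0, 0)), times(times(4, 0), times(4, 0))), times(times(0, 4), times(0, 0)))) = 1 + max(3, 2) = 4
depth(times(4, 4)) = 1 + max(0, 0) = 1
depth(times(times(4, 4), times(0, 0))) = 1 + max(1, 1) = 2
depth(times(times(4, 4), times(0, 4))) = 1 + max(1, 1) = 2
depth(times(times(times(4, 4), times(0, 0)), times(times(4, 4), times(0, 4)))) = 1 + max(2, 2) = 3
depth(times(times(0, 0), times(0, 0))) = 1 + max(1, 1) = 2
depth(times(0, times(times(0, 0), times(0, 0)))) = 1 + max(0, 2) = 3
depth(times(4, times(0, times(times(0, 0), times(0, 0))))) = 1 + max(0, 3) = 4
depth(times(times(times(times(4, 4), times(0, 0)), times(times(4, 4), times(0, 4))), times(4, times(0, times(times(0, 0), times(0, 0)))))) = 1 + max(3, 4) = 5
depth(times(times(times(times(0, times(0, 0)), times(times(4, 0), times(4, 0))), times(times(0, 4), times(0, 0))), times(times(times(times(4, 4), times(0, 0)), times(times(4, 4), times(0, 4))), times(4, times(0, times(times(0, 0), times(0, 0))))))) = 1 + max(4, 5) = 6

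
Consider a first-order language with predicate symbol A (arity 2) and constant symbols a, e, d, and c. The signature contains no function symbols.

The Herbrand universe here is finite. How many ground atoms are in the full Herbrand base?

With no function symbols, the Herbrand universe is just the 4 constants.
Ground atoms per predicate: A: 4^2 = 16.
Herbrand base size = 16 = 16.

16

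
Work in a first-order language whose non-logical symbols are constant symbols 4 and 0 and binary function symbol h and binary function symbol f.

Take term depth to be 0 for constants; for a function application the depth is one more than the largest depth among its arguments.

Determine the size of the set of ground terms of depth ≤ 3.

81610

Write N_k for the number of ground terms of depth ≤ k. A term of depth ≤ k is either a constant or a function symbol applied to arguments of depth ≤ k−1, so N_k = 2 + N_{k-1}^2 + N_{k-1}^2.
N_0 = 2
N_1 = 2 + 2^2 + 2^2 = 10
N_2 = 2 + 10^2 + 10^2 = 202
N_3 = 2 + 202^2 + 202^2 = 81610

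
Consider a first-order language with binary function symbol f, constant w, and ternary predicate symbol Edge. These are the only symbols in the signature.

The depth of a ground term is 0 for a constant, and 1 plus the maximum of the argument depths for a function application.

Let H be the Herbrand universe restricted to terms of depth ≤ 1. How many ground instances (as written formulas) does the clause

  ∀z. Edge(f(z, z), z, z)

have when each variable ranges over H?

2

Ground terms of depth ≤ 1:
  Let N_k = |{terms of depth ≤ k}|. Then N_0 = 1 and N_k = 1 + N_{k-1}^2 for k ≥ 1 (one summand per function symbol, arity giving the exponent).
  N_0 = 1
  N_1 = 1 + 1^2 = 2
So there are 2 ground terms available for substitution.
The clause has 1 distinct variable (z), which appears in the body. In the free term algebra distinct substitutions yield syntactically distinct ground instances.
Number of ground instances = 2.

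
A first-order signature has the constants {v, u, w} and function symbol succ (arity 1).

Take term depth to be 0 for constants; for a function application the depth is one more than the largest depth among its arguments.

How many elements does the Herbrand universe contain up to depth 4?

15

Write N_k for the number of ground terms of depth ≤ k. A term of depth ≤ k is either a constant or a function symbol applied to arguments of depth ≤ k−1, so N_k = 3 + N_{k-1}.
N_0 = 3
N_1 = 3 + 3 = 6
N_2 = 3 + 6 = 9
N_3 = 3 + 9 = 12
N_4 = 3 + 12 = 15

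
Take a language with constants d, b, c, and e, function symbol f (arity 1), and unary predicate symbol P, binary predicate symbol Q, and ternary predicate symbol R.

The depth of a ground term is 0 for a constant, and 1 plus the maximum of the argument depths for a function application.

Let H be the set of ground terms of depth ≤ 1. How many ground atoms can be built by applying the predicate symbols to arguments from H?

584

First count ground terms of depth ≤ 1.
Let N_k = |{terms of depth ≤ k}|. Then N_0 = 4 and N_k = 4 + N_{k-1} for k ≥ 1 (one summand per function symbol, arity giving the exponent).
N_0 = 4
N_1 = 4 + 4 = 8
So |H| = 8.
For each predicate symbol, the number of ground atoms is |H| raised to its arity; summing:
  P: 8;  Q: 8^2 = 64;  R: 8^3 = 512
Total ground atoms: 8 + 64 + 512 = 584.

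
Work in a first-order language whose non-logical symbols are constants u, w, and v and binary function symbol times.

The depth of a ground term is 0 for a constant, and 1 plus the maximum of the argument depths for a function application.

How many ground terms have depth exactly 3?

21465

Count level by level. With function symbols times/2, the terms of depth ≤ k are the 3 constants together with each function applied to depth-≤(k−1) tuples, so N_k = 3 + N_{k-1}^2.
N_0 = 3
N_1 = 3 + 3^2 = 12
N_2 = 3 + 12^2 = 147
N_3 = 3 + 147^2 = 21612
Terms of depth exactly 3: N_3 − N_2 = 21612 − 147 = 21465.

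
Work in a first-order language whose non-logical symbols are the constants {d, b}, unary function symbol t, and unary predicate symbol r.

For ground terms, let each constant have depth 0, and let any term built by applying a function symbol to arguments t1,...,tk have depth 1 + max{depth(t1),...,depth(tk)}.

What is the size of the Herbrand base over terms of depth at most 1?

First count ground terms of depth ≤ 1.
Let N_k count ground terms of depth at most k. Each non-constant term of depth ≤ k is some function symbol applied to depth-≤(k−1) arguments, giving N_k = 2 + N_{k-1}.
N_0 = 2
N_1 = 2 + 2 = 4
So |H| = 4.
Ground atoms are formed by filling each argument slot of a predicate with a term from H, so an r-ary predicate gives |H|^r atoms:
  r: 4
Total ground atoms: 4.

4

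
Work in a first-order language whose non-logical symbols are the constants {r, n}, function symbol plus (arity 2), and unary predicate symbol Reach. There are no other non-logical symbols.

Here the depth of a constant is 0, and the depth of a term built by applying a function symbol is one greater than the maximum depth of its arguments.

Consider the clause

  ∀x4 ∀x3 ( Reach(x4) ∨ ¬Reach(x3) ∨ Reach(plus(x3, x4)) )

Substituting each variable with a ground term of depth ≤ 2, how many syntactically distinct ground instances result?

1444

Ground terms of depth ≤ 2:
  Let N_k count ground terms of depth at most k. Each non-constant term of depth ≤ k is some function symbol applied to depth-≤(k−1) arguments, giving N_k = 2 + N_{k-1}^2.
  N_0 = 2
  N_1 = 2 + 2^2 = 6
  N_2 = 2 + 6^2 = 38
So there are 38 ground terms available for substitution.
The clause has 2 distinct variables (x4, x3), each appearing in the body. In the free term algebra distinct substitutions yield syntactically distinct ground instances.
Number of ground instances = 38^2 = 1444.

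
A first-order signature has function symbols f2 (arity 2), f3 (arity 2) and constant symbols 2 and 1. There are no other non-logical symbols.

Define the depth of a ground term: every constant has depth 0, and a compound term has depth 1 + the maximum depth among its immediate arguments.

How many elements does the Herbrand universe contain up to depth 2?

Count level by level. With function symbols f2/2, f3/2, the terms of depth ≤ k are the 2 constants together with each function applied to depth-≤(k−1) tuples, so N_k = 2 + N_{k-1}^2 + N_{k-1}^2.
N_0 = 2
N_1 = 2 + 2^2 + 2^2 = 10
N_2 = 2 + 10^2 + 10^2 = 202

202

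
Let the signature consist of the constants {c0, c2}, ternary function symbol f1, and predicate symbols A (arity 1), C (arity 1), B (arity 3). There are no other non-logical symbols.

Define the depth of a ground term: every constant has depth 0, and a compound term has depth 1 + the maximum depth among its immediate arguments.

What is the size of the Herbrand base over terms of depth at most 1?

1020

First count ground terms of depth ≤ 1.
Let N_k = |{terms of depth ≤ k}|. Then N_0 = 2 and N_k = 2 + N_{k-1}^3 for k ≥ 1 (one summand per function symbol, arity giving the exponent).
N_0 = 2
N_1 = 2 + 2^3 = 10
Explicitly: c0, c2, f1(c0, c0, c0), f1(c0, c0, c2), f1(c0, c2, c0), f1(c0, c2, c2), f1(c2, c0, c0), f1(c2, c0, c2), f1(c2, c2, c0), f1(c2, c2, c2).
So |H| = 10.
A ground atom is a predicate applied to a tuple of terms from H, so the count is the sum over predicates of |H|^arity:
  A: 10;  C: 10;  B: 10^3 = 1000
Total ground atoms: 10 + 10 + 1000 = 1020.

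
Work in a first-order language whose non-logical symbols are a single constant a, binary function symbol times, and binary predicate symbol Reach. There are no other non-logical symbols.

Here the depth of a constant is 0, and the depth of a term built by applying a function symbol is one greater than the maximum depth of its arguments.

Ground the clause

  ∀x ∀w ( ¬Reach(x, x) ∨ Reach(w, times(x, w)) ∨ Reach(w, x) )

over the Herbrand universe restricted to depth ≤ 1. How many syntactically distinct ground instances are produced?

4

Ground terms of depth ≤ 1:
  If N_k denotes the number of depth-≤k ground terms, the 1 constant gives N_0 = 1, and each function symbol of arity r contributes N_{k-1}^r new terms at level k: N_k = 1 + N_{k-1}^2.
  N_0 = 1
  N_1 = 1 + 1^2 = 2
  Explicitly: a, times(a, a).
So there are 2 ground terms available for substitution.
There are 2 variables to instantiate (x, w), each occurring in at least one literal, so different choices give different ground instances.
Number of ground instances = 2^2 = 4.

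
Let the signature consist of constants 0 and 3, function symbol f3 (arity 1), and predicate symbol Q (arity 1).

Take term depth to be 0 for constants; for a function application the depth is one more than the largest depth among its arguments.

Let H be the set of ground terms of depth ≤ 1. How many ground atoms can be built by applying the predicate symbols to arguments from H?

4

First count ground terms of depth ≤ 1.
Count level by level. With function symbols f3/1, the terms of depth ≤ k are the 2 constants together with each function applied to depth-≤(k−1) tuples, so N_k = 2 + N_{k-1}.
N_0 = 2
N_1 = 2 + 2 = 4
Explicitly: 0, 3, f3(0), f3(3).
So |H| = 4.
A ground atom is a predicate applied to a tuple of terms from H, so the count is the sum over predicates of |H|^arity:
  Q: 4
Total ground atoms: 4.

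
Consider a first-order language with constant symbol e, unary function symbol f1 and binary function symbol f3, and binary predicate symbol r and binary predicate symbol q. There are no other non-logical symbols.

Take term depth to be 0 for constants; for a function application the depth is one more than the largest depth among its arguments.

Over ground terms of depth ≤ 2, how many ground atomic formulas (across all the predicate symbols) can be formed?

338

First count ground terms of depth ≤ 2.
Write N_k for the number of ground terms of depth ≤ k. A term of depth ≤ k is either a constant or a function symbol applied to arguments of depth ≤ k−1, so N_k = 1 + N_{k-1} + N_{k-1}^2.
N_0 = 1
N_1 = 1 + 1 + 1^2 = 3
N_2 = 1 + 3 + 3^2 = 13
So |H| = 13.
Each predicate of arity r yields |H|^r ground atoms (one per choice of an r-tuple from H):
  r: 13^2 = 169;  q: 13^2 = 169
Total ground atoms: 169 + 169 = 338.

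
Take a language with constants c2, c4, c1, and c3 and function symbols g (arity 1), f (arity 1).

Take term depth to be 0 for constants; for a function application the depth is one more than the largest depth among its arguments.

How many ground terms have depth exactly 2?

If N_k denotes the number of depth-≤k ground terms, the 4 constants give N_0 = 4, and each function symbol of arity r contributes N_{k-1}^r new terms at level k: N_k = 4 + N_{k-1} + N_{k-1}.
N_0 = 4
N_1 = 4 + 4 + 4 = 12
N_2 = 4 + 12 + 12 = 28
Terms of depth exactly 2: N_2 − N_1 = 28 − 12 = 16.

16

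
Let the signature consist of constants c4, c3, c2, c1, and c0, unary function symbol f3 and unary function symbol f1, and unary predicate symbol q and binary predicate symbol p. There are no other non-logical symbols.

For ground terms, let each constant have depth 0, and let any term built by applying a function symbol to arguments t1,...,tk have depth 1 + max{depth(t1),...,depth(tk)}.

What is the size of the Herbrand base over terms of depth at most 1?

First count ground terms of depth ≤ 1.
Count level by level. With function symbols f3/1, f1/1, the terms of depth ≤ k are the 5 constants together with each function applied to depth-≤(k−1) tuples, so N_k = 5 + N_{k-1} + N_{k-1}.
N_0 = 5
N_1 = 5 + 5 + 5 = 15
So |H| = 15.
A ground atom is a predicate applied to a tuple of terms from H, so the count is the sum over predicates of |H|^arity:
  q: 15;  p: 15^2 = 225
Total ground atoms: 15 + 225 = 240.

240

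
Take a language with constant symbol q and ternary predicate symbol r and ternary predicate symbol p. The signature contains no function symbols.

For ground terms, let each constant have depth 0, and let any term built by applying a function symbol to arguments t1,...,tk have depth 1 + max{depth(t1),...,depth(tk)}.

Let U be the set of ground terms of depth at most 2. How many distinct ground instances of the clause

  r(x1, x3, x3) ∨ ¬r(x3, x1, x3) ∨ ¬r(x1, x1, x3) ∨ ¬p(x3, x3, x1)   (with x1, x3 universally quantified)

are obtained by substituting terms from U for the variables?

Ground terms of depth ≤ 2:
  With no function symbols every ground term is a constant, so there is exactly 1 ground term at every depth bound.
  N_0 = 1
  N_1 = 1
  N_2 = 1
  Explicitly: q.
So there is exactly 1 ground term available for substitution.
The body mentions every one of the 2 quantified variables; since ground terms form a free algebra, no two substitutions collapse to the same formula.
Number of ground instances = 1^2 = 1.

1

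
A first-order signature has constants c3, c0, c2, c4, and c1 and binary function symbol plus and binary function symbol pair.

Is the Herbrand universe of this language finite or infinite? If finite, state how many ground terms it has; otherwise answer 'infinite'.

The signature has at least one function symbol (plus, arity 2) and at least one constant (c3).
Iterating plus gives infinitely many distinct ground terms: c3, plus(c3, c3), plus(plus(c3, c3), plus(c3, c3)), ...
So the Herbrand universe is infinite.

infinite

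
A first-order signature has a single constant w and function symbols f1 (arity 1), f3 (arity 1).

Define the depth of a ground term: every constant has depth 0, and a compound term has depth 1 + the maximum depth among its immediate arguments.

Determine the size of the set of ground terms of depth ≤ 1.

Write N_k for the number of ground terms of depth ≤ k. A term of depth ≤ k is either a constant or a function symbol applied to arguments of depth ≤ k−1, so N_k = 1 + N_{k-1} + N_{k-1}.
N_0 = 1
N_1 = 1 + 1 + 1 = 3

3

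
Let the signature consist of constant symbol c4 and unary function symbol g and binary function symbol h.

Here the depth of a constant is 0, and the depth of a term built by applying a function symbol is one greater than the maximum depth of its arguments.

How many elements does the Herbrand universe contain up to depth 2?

If N_k denotes the number of depth-≤k ground terms, the 1 constant gives N_0 = 1, and each function symbol of arity r contributes N_{k-1}^r new terms at level k: N_k = 1 + N_{k-1} + N_{k-1}^2.
N_0 = 1
N_1 = 1 + 1 + 1^2 = 3
N_2 = 1 + 3 + 3^2 = 13

13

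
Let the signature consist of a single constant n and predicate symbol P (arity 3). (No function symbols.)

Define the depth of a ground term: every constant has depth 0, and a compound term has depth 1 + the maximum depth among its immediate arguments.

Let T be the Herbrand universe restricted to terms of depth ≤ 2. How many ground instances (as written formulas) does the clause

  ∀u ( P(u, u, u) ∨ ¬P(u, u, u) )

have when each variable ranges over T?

1

Ground terms of depth ≤ 2:
  With no function symbols every ground term is a constant, so there is exactly 1 ground term at every depth bound.
  N_0 = 1
  N_1 = 1
  N_2 = 1
  Explicitly: n.
So there is exactly 1 ground term available for substitution.
There is 1 variable to instantiate (u),  occurring in at least one literal, so different choices give different ground instances.
Number of ground instances = 1.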